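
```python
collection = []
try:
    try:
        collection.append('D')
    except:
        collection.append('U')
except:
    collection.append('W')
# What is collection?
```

Step-by-step execution trace:
1. Inner try: `collection.append('D')` → collection = ['D']. No exception raised.
2. Inner `except` is skipped.
3. Inner try completes normally; outer `except` is skipped.
Result: ['D']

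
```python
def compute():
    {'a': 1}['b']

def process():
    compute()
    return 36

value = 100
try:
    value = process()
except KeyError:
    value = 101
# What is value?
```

Step-by-step execution trace:
1. value starts at 100.
2. try: `process()` calls `compute()`.
3. `compute()` evaluates `{'a': 1}['b']`, which raises KeyError; it propagates through process (uncaught).
4. `return 36` in process is not reached; the assignment to value does not complete.
5. `except KeyError` matches → value = 101.
Result: 101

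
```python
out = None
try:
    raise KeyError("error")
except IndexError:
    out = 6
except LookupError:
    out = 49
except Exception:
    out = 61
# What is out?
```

Step-by-step execution trace:
1. `raise KeyError(...)` raises KeyError.
2. `except IndexError` does not match (KeyError is not a subclass of IndexError); skipped.
3. `except LookupError` matches (KeyError is a subclass of LookupError) → out = 49.
4. `except Exception` is not reached.
Result: 49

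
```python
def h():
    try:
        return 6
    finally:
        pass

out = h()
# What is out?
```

Step-by-step execution trace:
1. `h()` enters try: `return 6` sets pending return value 6.
2. Before returning, `finally: pass` runs (no effect).
3. h() returns 6 → out = 6.
Result: 6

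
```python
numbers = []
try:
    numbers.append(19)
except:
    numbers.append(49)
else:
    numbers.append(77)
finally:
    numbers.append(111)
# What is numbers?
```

Step-by-step execution trace:
1. try: `numbers.append(19)` → numbers = [19]. No exception raised.
2. `except` is skipped.
3. `else` runs: `numbers.append(77)` → numbers = [19, 77].
4. `finally` always runs: `numbers.append(111)` → numbers = [19, 77, 111].
Result: [19, 77, 111]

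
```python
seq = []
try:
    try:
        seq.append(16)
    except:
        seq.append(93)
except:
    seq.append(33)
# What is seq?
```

Step-by-step execution trace:
1. Inner try: `seq.append(16)` → seq = [16]. No exception raised.
2. Inner `except` is skipped.
3. Inner try completes normally; outer `except` is skipped.
Result: [16]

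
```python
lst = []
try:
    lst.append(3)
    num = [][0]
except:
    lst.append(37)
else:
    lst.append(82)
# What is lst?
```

Step-by-step execution trace:
1. try: `lst.append(3)` → lst = [3].
2. `num = [][0]` raises IndexError.
3. bare `except` matches → `lst.append(37)` → lst = [3, 37].
4. `else` is skipped (an exception was raised).
Result: [3, 37]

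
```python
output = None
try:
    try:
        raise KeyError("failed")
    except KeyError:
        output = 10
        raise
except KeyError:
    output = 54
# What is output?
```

Step-by-step execution trace:
1. Inner try: `raise KeyError("failed")` raises KeyError.
2. Inner `except KeyError` matches → output = 10.
3. bare `raise` re-raises the same KeyError.
4. Outer `except KeyError` matches → output = 54.
Result: 54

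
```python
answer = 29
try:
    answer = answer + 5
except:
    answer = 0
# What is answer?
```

Step-by-step execution trace:
1. answer starts at 29.
2. try: `answer = answer + 5` → answer = 34. No exception raised.
3. `except` is skipped.
Result: 34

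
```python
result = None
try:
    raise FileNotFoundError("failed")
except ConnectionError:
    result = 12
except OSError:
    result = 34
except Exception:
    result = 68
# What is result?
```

Step-by-step execution trace:
1. `raise FileNotFoundError(...)` raises FileNotFoundError.
2. `except ConnectionError` does not match (FileNotFoundError is not a subclass of ConnectionError); skipped.
3. `except OSError` matches (FileNotFoundError is a subclass of OSError) → result = 34.
4. `except Exception` is not reached.
Result: 34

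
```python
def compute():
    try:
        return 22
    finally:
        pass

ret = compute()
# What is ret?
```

Step-by-step execution trace:
1. `compute()` enters try: `return 22` sets pending return value 22.
2. Before returning, `finally: pass` runs (no effect).
3. compute() returns 22 → ret = 22.
Result: 22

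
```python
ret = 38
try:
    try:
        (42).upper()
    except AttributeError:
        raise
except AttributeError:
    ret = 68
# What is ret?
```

Step-by-step execution trace:
1. Inner try: `(42).upper()` raises AttributeError.
2. Inner `except AttributeError` matches; bare `raise` re-raises the same AttributeError.
3. Outer `except AttributeError` matches → ret = 68.
Result: 68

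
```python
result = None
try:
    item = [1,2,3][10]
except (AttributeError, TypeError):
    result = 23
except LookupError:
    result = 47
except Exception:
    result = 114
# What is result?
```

Step-by-step execution trace:
1. `item = [1,2,3][10]` raises IndexError.
2. `except (AttributeError, TypeError)` does not match IndexError; skipped.
3. `except LookupError` matches (IndexError is a subclass of LookupError) → result = 47.
4. `except Exception` is not reached.
Result: 47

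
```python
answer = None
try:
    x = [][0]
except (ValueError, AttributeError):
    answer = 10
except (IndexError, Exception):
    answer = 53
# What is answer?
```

Step-by-step execution trace:
1. `x = [][0]` raises IndexError.
2. `except (ValueError, AttributeError)` does not match IndexError; skipped.
3. `except (IndexError, Exception)` matches (IndexError is in the tuple) → answer = 53.
Result: 53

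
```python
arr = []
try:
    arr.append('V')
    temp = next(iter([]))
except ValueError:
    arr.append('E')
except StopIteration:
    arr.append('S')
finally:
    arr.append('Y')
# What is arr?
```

Step-by-step execution trace:
1. try: `arr.append('V')` → arr = ['V'].
2. `temp = next(iter([]))` raises StopIteration.
3. `except ValueError` does not match StopIteration; skipped.
4. `except StopIteration` matches → `arr.append('S')` → arr = ['V', 'S'].
5. finally always runs: `arr.append('Y')` → arr = ['V', 'S', 'Y'].
Result: ['V', 'S', 'Y']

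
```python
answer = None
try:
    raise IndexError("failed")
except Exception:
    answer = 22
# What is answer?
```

Step-by-step execution trace:
1. `raise IndexError(...)` raises IndexError.
2. `except Exception` matches (IndexError is a subclass of Exception) → answer = 22.
Result: 22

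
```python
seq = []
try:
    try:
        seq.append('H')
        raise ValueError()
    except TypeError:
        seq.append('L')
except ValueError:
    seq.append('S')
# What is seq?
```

Step-by-step execution trace:
1. Inner try: `seq.append('H')` → seq = ['H'].
2. `raise ValueError()` raises ValueError.
3. Inner `except TypeError` does not match ValueError; exception propagates to outer try.
4. Outer `except ValueError` matches → `seq.append('S')` → seq = ['H', 'S'].
Result: ['H', 'S']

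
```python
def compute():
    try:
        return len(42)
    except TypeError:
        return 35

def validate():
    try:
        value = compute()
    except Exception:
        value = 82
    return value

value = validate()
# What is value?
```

Step-by-step execution trace:
1. `validate()` calls `compute()`.
2. In compute: `len(42)` raises TypeError; `except TypeError` catches it → returns 35.
3. In validate: `value = compute()` → value = 35. No exception reaches validate.
4. `except Exception` is skipped; validate returns 35.
5. value = 35.
Result: 35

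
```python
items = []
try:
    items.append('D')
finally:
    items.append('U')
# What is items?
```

Step-by-step execution trace:
1. try: `items.append('D')` → items = ['D'].
2. The try body completes without raising.
3. finally always runs: `items.append('U')` → items = ['D', 'U'].
Result: ['D', 'U']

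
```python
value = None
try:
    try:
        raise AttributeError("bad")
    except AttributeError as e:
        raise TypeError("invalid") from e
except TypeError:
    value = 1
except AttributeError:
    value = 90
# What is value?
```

Step-by-step execution trace:
1. Inner try raises AttributeError; inner `except AttributeError as e` catches it.
2. `raise TypeError(...) from e` raises TypeError (AttributeError is attached as __cause__, but only TypeError is active).
3. Outer `except TypeError` matches → value = 1.
4. `except AttributeError` is not reached.
Result: 1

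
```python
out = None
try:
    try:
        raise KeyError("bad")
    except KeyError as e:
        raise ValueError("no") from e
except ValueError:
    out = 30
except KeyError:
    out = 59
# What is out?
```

Step-by-step execution trace:
1. Inner try raises KeyError; inner `except KeyError as e` catches it.
2. `raise ValueError(...) from e` raises ValueError (KeyError is attached as __cause__, but only ValueError is active).
3. Outer `except ValueError` matches → out = 30.
4. `except KeyError` is not reached.
Result: 30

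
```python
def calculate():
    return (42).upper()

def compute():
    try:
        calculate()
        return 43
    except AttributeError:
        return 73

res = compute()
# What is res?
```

Step-by-step execution trace:
1. `compute()` calls `calculate()`.
2. `calculate()` evaluates `(42).upper()`, which raises AttributeError; it propagates to the caller.
3. `return 43` is not reached.
4. `except AttributeError` in compute matches → returns 73.
5. res = 73.
Result: 73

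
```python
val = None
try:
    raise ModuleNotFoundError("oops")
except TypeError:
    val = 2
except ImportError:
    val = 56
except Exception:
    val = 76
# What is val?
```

Step-by-step execution trace:
1. `raise ModuleNotFoundError(...)` raises ModuleNotFoundError.
2. `except TypeError` does not match (ModuleNotFoundError is not a subclass of TypeError); skipped.
3. `except ImportError` matches (ModuleNotFoundError is a subclass of ImportError) → val = 56.
4. `except Exception` is not reached.
Result: 56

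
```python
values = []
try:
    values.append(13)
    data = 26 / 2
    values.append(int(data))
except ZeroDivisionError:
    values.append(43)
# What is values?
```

Step-by-step execution trace:
1. try: `values.append(13)` → values = [13].
2. `data = 26 / 2` → data = 13.0. No exception raised.
3. `values.append(int(data))` → values = [13, 13].
4. `except ZeroDivisionError` is skipped (no exception was raised).
Result: [13, 13]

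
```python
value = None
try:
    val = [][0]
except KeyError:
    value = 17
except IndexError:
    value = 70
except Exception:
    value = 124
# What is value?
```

Step-by-step execution trace:
1. `val = [][0]` raises IndexError.
2. `except KeyError` does not match IndexError; skipped.
3. `except IndexError` matches → value = 70.
4. Remaining except clauses are skipped.
Result: 70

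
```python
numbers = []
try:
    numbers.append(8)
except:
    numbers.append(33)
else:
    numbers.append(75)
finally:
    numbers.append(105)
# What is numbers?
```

Step-by-step execution trace:
1. try: `numbers.append(8)` → numbers = [8]. No exception raised.
2. `except` is skipped.
3. `else` runs: `numbers.append(75)` → numbers = [8, 75].
4. `finally` always runs: `numbers.append(105)` → numbers = [8, 75, 105].
Result: [8, 75, 105]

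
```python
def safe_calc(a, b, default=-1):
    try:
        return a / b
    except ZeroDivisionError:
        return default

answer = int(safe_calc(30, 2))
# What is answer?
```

Step-by-step execution trace:
1. `safe_calc(30, 2)` enters try: `return 30 / 2` → returns 15.0. No exception raised.
2. `except ZeroDivisionError` is skipped.
3. `int(15.0)` → 15 → answer = 15.
Result: 15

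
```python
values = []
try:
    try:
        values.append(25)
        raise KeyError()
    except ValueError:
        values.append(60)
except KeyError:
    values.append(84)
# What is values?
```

Step-by-step execution trace:
1. Inner try: `values.append(25)` → values = [25].
2. `raise KeyError()` raises KeyError.
3. Inner `except ValueError` does not match KeyError; exception propagates to outer try.
4. Outer `except KeyError` matches → `values.append(84)` → values = [25, 84].
Result: [25, 84]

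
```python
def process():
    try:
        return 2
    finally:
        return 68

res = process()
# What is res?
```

Step-by-step execution trace:
1. `process()` enters try: `return 2` sets pending return value 2.
2. Before returning, `finally: return 68` runs and overrides the pending return.
3. process() returns 68 → res = 68.
Result: 68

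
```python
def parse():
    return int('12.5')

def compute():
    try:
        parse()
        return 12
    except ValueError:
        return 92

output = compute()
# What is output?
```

Step-by-step execution trace:
1. `compute()` calls `parse()`.
2. `parse()` evaluates `int('12.5')`, which raises ValueError; it propagates to the caller.
3. `return 12` is not reached.
4. `except ValueError` in compute matches → returns 92.
5. output = 92.
Result: 92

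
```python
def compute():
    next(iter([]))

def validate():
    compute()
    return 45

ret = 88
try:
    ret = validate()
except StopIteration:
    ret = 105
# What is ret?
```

Step-by-step execution trace:
1. ret starts at 88.
2. try: `validate()` calls `compute()`.
3. `compute()` evaluates `next(iter([]))`, which raises StopIteration; it propagates through validate (uncaught).
4. `return 45` in validate is not reached; the assignment to ret does not complete.
5. `except StopIteration` matches → ret = 105.
Result: 105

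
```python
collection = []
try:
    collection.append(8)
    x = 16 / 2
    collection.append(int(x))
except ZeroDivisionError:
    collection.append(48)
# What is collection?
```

Step-by-step execution trace:
1. try: `collection.append(8)` → collection = [8].
2. `x = 16 / 2` → x = 8.0. No exception raised.
3. `collection.append(int(x))` → collection = [8, 8].
4. `except ZeroDivisionError` is skipped (no exception was raised).
Result: [8, 8]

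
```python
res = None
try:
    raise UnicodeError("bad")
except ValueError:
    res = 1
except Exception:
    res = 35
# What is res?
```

Step-by-step execution trace:
1. `raise UnicodeError(...)` raises UnicodeError.
2. `except ValueError` matches (UnicodeError is a subclass of ValueError) → res = 1.
3. `except Exception` is not reached.
Result: 1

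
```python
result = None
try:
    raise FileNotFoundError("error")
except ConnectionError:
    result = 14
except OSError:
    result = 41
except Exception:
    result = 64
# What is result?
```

Step-by-step execution trace:
1. `raise FileNotFoundError(...)` raises FileNotFoundError.
2. `except ConnectionError` does not match (FileNotFoundError is not a subclass of ConnectionError); skipped.
3. `except OSError` matches (FileNotFoundError is a subclass of OSError) → result = 41.
4. `except Exception` is not reached.
Result: 41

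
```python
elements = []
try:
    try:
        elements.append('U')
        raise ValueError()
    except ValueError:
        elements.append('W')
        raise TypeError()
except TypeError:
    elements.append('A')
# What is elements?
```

Step-by-step execution trace:
1. Inner try: `elements.append('U')` → elements = ['U'].
2. `raise ValueError()` raises ValueError.
3. Inner `except ValueError` matches → `elements.append('W')` → elements = ['U', 'W'].
4. `raise TypeError()` raises TypeError; propagates to outer try.
5. Outer `except TypeError` matches → `elements.append('A')` → elements = ['U', 'W', 'A'].
Result: ['U', 'W', 'A']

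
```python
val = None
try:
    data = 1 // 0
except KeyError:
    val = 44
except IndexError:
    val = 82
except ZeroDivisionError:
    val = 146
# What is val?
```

Step-by-step execution trace:
1. `data = 1 // 0` raises ZeroDivisionError.
2. `except KeyError` does not match ZeroDivisionError; skipped.
3. `except IndexError` does not match ZeroDivisionError; skipped.
4. `except ZeroDivisionError` matches → val = 146.
Result: 146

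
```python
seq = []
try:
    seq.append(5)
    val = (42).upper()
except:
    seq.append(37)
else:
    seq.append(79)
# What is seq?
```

Step-by-step execution trace:
1. try: `seq.append(5)` → seq = [5].
2. `val = (42).upper()` raises AttributeError.
3. bare `except` matches → `seq.append(37)` → seq = [5, 37].
4. `else` is skipped (an exception was raised).
Result: [5, 37]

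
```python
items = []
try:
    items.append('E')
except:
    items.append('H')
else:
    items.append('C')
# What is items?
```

Step-by-step execution trace:
1. try: `items.append('E')` → items = ['E']. No exception raised.
2. `except` is skipped.
3. `else` runs (try completed without exception): `items.append('C')` → items = ['E', 'C'].
Result: ['E', 'C']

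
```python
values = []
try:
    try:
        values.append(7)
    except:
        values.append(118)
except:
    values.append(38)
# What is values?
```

Step-by-step execution trace:
1. Inner try: `values.append(7)` → values = [7]. No exception raised.
2. Inner `except` is skipped.
3. Inner try completes normally; outer `except` is skipped.
Result: [7]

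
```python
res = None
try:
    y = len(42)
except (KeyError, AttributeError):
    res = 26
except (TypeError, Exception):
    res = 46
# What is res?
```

Step-by-step execution trace:
1. `y = len(42)` raises TypeError.
2. `except (KeyError, AttributeError)` does not match TypeError; skipped.
3. `except (TypeError, Exception)` matches (TypeError is in the tuple) → res = 46.
Result: 46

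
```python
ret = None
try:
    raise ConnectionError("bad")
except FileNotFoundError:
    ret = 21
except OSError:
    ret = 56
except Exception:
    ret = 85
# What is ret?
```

Step-by-step execution trace:
1. `raise ConnectionError(...)` raises ConnectionError.
2. `except FileNotFoundError` does not match (ConnectionError is not a subclass of FileNotFoundError); skipped.
3. `except OSError` matches (ConnectionError is a subclass of OSError) → ret = 56.
4. `except Exception` is not reached.
Result: 56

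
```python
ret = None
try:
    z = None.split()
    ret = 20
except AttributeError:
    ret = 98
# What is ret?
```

Step-by-step execution trace:
1. `z = None.split()` raises AttributeError.
2. `ret = 20` is not reached.
3. `except AttributeError` matches → ret = 98.
Result: 98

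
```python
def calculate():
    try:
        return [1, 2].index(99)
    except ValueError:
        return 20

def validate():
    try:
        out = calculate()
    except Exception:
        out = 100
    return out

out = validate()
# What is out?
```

Step-by-step execution trace:
1. `validate()` calls `calculate()`.
2. In calculate: `[1, 2].index(99)` raises ValueError; `except ValueError` catches it → returns 20.
3. In validate: `out = calculate()` → out = 20. No exception reaches validate.
4. `except Exception` is skipped; validate returns 20.
5. out = 20.
Result: 20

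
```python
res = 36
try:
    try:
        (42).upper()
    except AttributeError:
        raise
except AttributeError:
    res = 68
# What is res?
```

Step-by-step execution trace:
1. Inner try: `(42).upper()` raises AttributeError.
2. Inner `except AttributeError` matches; bare `raise` re-raises the same AttributeError.
3. Outer `except AttributeError` matches → res = 68.
Result: 68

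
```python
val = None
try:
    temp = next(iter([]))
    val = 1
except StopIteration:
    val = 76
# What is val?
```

Step-by-step execution trace:
1. `temp = next(iter([]))` raises StopIteration.
2. `val = 1` is not reached.
3. `except StopIteration` matches → val = 76.
Result: 76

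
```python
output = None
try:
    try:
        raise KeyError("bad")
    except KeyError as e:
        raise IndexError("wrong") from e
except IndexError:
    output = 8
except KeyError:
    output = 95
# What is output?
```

Step-by-step execution trace:
1. Inner try raises KeyError; inner `except KeyError as e` catches it.
2. `raise IndexError(...) from e` raises IndexError (KeyError is attached as __cause__, but only IndexError is active).
3. Outer `except IndexError` matches → output = 8.
4. `except KeyError` is not reached.
Result: 8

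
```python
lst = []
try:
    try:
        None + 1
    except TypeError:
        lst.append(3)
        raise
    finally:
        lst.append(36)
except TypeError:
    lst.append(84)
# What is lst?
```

Step-by-step execution trace:
1. Inner try: `None + 1` raises TypeError.
2. Inner `except TypeError` matches → `lst.append(3)` → lst = [3].
3. bare `raise` re-raises TypeError.
4. Inner `finally` runs during unwinding: `lst.append(36)` → lst = [3, 36].
5. Outer `except TypeError` matches → `lst.append(84)` → lst = [3, 36, 84].
Result: [3, 36, 84]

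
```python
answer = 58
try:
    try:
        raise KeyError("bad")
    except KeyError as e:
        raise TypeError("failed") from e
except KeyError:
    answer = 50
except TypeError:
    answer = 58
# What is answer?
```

Step-by-step execution trace:
1. Inner try raises KeyError; inner `except KeyError as e` catches it.
2. `raise TypeError(...) from e` raises TypeError (KeyError is attached as __cause__, but only TypeError is active).
3. Outer `except KeyError` does not match TypeError; skipped.
4. Outer `except TypeError` matches → answer = 58.
Result: 58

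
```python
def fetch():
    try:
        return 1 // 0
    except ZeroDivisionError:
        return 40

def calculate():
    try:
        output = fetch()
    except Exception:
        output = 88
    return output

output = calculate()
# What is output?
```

Step-by-step execution trace:
1. `calculate()` calls `fetch()`.
2. In fetch: `1 // 0` raises ZeroDivisionError; `except ZeroDivisionError` catches it → returns 40.
3. In calculate: `output = fetch()` → output = 40. No exception reaches calculate.
4. `except Exception` is skipped; calculate returns 40.
5. output = 40.
Result: 40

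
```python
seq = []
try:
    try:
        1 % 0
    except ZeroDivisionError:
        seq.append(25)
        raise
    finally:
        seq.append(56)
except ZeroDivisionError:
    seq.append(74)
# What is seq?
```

Step-by-step execution trace:
1. Inner try: `1 % 0` raises ZeroDivisionError.
2. Inner `except ZeroDivisionError` matches → `seq.append(25)` → seq = [25].
3. bare `raise` re-raises ZeroDivisionError.
4. Inner `finally` runs during unwinding: `seq.append(56)` → seq = [25, 56].
5. Outer `except ZeroDivisionError` matches → `seq.append(74)` → seq = [25, 56, 74].
Result: [25, 56, 74]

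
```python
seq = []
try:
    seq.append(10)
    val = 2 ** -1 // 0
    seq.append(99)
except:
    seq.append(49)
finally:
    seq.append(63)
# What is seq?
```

Step-by-step execution trace:
1. try: `seq.append(10)` → seq = [10].
2. `val = 2 ** -1 // 0` raises ZeroDivisionError; `seq.append(99)` is not reached.
3. bare `except` matches → `seq.append(49)` → seq = [10, 49].
4. finally always runs: `seq.append(63)` → seq = [10, 49, 63].
Result: [10, 49, 63]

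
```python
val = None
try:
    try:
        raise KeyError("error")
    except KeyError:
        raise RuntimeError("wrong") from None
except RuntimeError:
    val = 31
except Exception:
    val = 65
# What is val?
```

Step-by-step execution trace:
1. Inner try raises KeyError; inner `except KeyError` catches it.
2. `raise RuntimeError(...) from None` raises RuntimeError (from None suppresses __context__, but the active exception is still RuntimeError).
3. Outer `except RuntimeError` matches → val = 31.
4. `except Exception` is not reached.
Result: 31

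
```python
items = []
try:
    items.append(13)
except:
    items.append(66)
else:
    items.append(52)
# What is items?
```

Step-by-step execution trace:
1. try: `items.append(13)` → items = [13]. No exception raised.
2. `except` is skipped.
3. `else` runs (try completed without exception): `items.append(52)` → items = [13, 52].
Result: [13, 52]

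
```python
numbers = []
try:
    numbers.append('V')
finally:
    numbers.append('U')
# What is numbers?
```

Step-by-step execution trace:
1. try: `numbers.append('V')` → numbers = ['V'].
2. The try body completes without raising.
3. finally always runs: `numbers.append('U')` → numbers = ['V', 'U'].
Result: ['V', 'U']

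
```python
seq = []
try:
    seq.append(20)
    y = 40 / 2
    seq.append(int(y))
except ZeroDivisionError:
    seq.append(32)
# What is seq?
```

Step-by-step execution trace:
1. try: `seq.append(20)` → seq = [20].
2. `y = 40 / 2` → y = 20.0. No exception raised.
3. `seq.append(int(y))` → seq = [20, 20].
4. `except ZeroDivisionError` is skipped (no exception was raised).
Result: [20, 20]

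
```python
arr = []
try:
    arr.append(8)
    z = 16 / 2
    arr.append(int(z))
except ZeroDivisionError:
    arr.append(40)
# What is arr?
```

Step-by-step execution trace:
1. try: `arr.append(8)` → arr = [8].
2. `z = 16 / 2` → z = 8.0. No exception raised.
3. `arr.append(int(z))` → arr = [8, 8].
4. `except ZeroDivisionError` is skipped (no exception was raised).
Result: [8, 8]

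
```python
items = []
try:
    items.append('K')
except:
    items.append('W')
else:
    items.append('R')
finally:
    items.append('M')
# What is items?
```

Step-by-step execution trace:
1. try: `items.append('K')` → items = ['K']. No exception raised.
2. `except` is skipped.
3. `else` runs: `items.append('R')` → items = ['K', 'R'].
4. `finally` always runs: `items.append('M')` → items = ['K', 'R', 'M'].
Result: ['K', 'R', 'M']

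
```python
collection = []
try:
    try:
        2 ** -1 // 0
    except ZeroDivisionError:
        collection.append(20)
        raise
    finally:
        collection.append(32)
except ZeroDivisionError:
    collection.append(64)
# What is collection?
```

Step-by-step execution trace:
1. Inner try: `2 ** -1 // 0` raises ZeroDivisionError.
2. Inner `except ZeroDivisionError` matches → `collection.append(20)` → collection = [20].
3. bare `raise` re-raises ZeroDivisionError.
4. Inner `finally` runs during unwinding: `collection.append(32)` → collection = [20, 32].
5. Outer `except ZeroDivisionError` matches → `collection.append(64)` → collection = [20, 32, 64].
Result: [20, 32, 64]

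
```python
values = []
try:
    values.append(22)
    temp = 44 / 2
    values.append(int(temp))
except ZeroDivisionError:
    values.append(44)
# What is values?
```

Step-by-step execution trace:
1. try: `values.append(22)` → values = [22].
2. `temp = 44 / 2` → temp = 22.0. No exception raised.
3. `values.append(int(temp))` → values = [22, 22].
4. `except ZeroDivisionError` is skipped (no exception was raised).
Result: [22, 22]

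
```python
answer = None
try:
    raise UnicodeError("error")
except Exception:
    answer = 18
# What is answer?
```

Step-by-step execution trace:
1. `raise UnicodeError(...)` raises UnicodeError.
2. `except Exception` matches (UnicodeError is a subclass of Exception) → answer = 18.
Result: 18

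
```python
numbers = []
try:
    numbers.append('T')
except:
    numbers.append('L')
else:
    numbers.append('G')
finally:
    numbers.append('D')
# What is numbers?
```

Step-by-step execution trace:
1. try: `numbers.append('T')` → numbers = ['T']. No exception raised.
2. `except` is skipped.
3. `else` runs: `numbers.append('G')` → numbers = ['T', 'G'].
4. `finally` always runs: `numbers.append('D')` → numbers = ['T', 'G', 'D'].
Result: ['T', 'G', 'D']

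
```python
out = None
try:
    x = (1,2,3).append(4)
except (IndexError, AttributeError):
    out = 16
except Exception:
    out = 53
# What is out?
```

Step-by-step execution trace:
1. `x = (1,2,3).append(4)` raises AttributeError.
2. `except (IndexError, AttributeError)` matches (AttributeError is in the tuple) → out = 16.
3. `except Exception` is not reached.
Result: 16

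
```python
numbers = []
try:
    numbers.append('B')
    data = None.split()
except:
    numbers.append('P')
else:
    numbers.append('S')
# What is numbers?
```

Step-by-step execution trace:
1. try: `numbers.append('B')` → numbers = ['B'].
2. `data = None.split()` raises AttributeError.
3. bare `except` matches → `numbers.append('P')` → numbers = ['B', 'P'].
4. `else` is skipped (an exception was raised).
Result: ['B', 'P']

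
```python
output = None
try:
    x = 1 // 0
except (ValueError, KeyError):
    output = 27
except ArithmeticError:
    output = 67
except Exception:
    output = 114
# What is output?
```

Step-by-step execution trace:
1. `x = 1 // 0` raises ZeroDivisionError.
2. `except (ValueError, KeyError)` does not match ZeroDivisionError; skipped.
3. `except ArithmeticError` matches (ZeroDivisionError is a subclass of ArithmeticError) → output = 67.
4. `except Exception` is not reached.
Result: 67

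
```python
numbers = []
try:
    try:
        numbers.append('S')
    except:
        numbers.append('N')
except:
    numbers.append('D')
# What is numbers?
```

Step-by-step execution trace:
1. Inner try: `numbers.append('S')` → numbers = ['S']. No exception raised.
2. Inner `except` is skipped.
3. Inner try completes normally; outer `except` is skipped.
Result: ['S']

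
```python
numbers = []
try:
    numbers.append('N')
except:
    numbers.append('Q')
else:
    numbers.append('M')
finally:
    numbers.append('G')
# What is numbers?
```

Step-by-step execution trace:
1. try: `numbers.append('N')` → numbers = ['N']. No exception raised.
2. `except` is skipped.
3. `else` runs: `numbers.append('M')` → numbers = ['N', 'M'].
4. `finally` always runs: `numbers.append('G')` → numbers = ['N', 'M', 'G'].
Result: ['N', 'M', 'G']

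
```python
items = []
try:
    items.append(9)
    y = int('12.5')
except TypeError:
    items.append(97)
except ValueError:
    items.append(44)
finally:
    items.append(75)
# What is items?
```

Step-by-step execution trace:
1. try: `items.append(9)` → items = [9].
2. `y = int('12.5')` raises ValueError.
3. `except TypeError` does not match ValueError; skipped.
4. `except ValueError` matches → `items.append(44)` → items = [9, 44].
5. finally always runs: `items.append(75)` → items = [9, 44, 75].
Result: [9, 44, 75]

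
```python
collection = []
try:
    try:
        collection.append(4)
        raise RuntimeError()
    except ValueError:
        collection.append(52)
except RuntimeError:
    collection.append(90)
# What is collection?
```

Step-by-step execution trace:
1. Inner try: `collection.append(4)` → collection = [4].
2. `raise RuntimeError()` raises RuntimeError.
3. Inner `except ValueError` does not match RuntimeError; exception propagates to outer try.
4. Outer `except RuntimeError` matches → `collection.append(90)` → collection = [4, 90].
Result: [4, 90]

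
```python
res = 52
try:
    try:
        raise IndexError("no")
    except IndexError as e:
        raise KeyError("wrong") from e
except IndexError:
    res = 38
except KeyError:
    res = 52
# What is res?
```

Step-by-step execution trace:
1. Inner try raises IndexError; inner `except IndexError as e` catches it.
2. `raise KeyError(...) from e` raises KeyError (IndexError is attached as __cause__, but only KeyError is active).
3. Outer `except IndexError` does not match KeyError; skipped.
4. Outer `except KeyError` matches → res = 52.
Result: 52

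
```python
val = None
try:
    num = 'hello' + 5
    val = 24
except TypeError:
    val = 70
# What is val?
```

Step-by-step execution trace:
1. `num = 'hello' + 5` raises TypeError.
2. `val = 24` is not reached.
3. `except TypeError` matches → val = 70.
Result: 70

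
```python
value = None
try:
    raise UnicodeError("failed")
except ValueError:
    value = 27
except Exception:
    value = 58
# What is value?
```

Step-by-step execution trace:
1. `raise UnicodeError(...)` raises UnicodeError.
2. `except ValueError` matches (UnicodeError is a subclass of ValueError) → value = 27.
3. `except Exception` is not reached.
Result: 27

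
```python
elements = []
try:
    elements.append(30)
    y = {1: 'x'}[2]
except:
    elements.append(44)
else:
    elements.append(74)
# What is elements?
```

Step-by-step execution trace:
1. try: `elements.append(30)` → elements = [30].
2. `y = {1: 'x'}[2]` raises KeyError.
3. bare `except` matches → `elements.append(44)` → elements = [30, 44].
4. `else` is skipped (an exception was raised).
Result: [30, 44]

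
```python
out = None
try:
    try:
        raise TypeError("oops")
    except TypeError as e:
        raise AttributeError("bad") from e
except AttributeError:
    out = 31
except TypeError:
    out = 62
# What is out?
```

Step-by-step execution trace:
1. Inner try raises TypeError; inner `except TypeError as e` catches it.
2. `raise AttributeError(...) from e` raises AttributeError (TypeError is attached as __cause__, but only AttributeError is active).
3. Outer `except AttributeError` matches → out = 31.
4. `except TypeError` is not reached.
Result: 31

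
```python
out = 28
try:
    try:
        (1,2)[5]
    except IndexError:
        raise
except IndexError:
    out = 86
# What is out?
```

Step-by-step execution trace:
1. Inner try: `(1,2)[5]` raises IndexError.
2. Inner `except IndexError` matches; bare `raise` re-raises the same IndexError.
3. Outer `except IndexError` matches → out = 86.
Result: 86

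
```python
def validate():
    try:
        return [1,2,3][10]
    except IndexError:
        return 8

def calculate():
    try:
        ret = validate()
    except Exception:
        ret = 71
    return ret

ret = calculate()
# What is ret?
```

Step-by-step execution trace:
1. `calculate()` calls `validate()`.
2. In validate: `[1,2,3][10]` raises IndexError; `except IndexError` catches it → returns 8.
3. In calculate: `ret = validate()` → ret = 8. No exception reaches calculate.
4. `except Exception` is skipped; calculate returns 8.
5. ret = 8.
Result: 8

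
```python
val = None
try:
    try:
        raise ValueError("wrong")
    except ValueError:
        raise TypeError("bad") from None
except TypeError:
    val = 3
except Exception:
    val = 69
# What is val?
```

Step-by-step execution trace:
1. Inner try raises ValueError; inner `except ValueError` catches it.
2. `raise TypeError(...) from None` raises TypeError (from None suppresses __context__, but the active exception is still TypeError).
3. Outer `except TypeError` matches → val = 3.
4. `except Exception` is not reached.
Result: 3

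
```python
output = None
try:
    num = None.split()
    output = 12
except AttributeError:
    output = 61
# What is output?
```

Step-by-step execution trace:
1. `num = None.split()` raises AttributeError.
2. `output = 12` is not reached.
3. `except AttributeError` matches → output = 61.
Result: 61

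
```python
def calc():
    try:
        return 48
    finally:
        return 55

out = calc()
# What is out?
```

Step-by-step execution trace:
1. `calc()` enters try: `return 48` sets pending return value 48.
2. Before returning, `finally: return 55` runs and overrides the pending return.
3. calc() returns 55 → out = 55.
Result: 55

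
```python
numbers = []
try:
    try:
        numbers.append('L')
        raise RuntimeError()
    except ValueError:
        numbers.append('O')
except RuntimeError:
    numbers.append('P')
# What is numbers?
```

Step-by-step execution trace:
1. Inner try: `numbers.append('L')` → numbers = ['L'].
2. `raise RuntimeError()` raises RuntimeError.
3. Inner `except ValueError` does not match RuntimeError; exception propagates to outer try.
4. Outer `except RuntimeError` matches → `numbers.append('P')` → numbers = ['L', 'P'].
Result: ['L', 'P']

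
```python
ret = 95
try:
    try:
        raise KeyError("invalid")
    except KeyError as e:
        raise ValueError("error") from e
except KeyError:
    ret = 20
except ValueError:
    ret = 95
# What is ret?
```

Step-by-step execution trace:
1. Inner try raises KeyError; inner `except KeyError as e` catches it.
2. `raise ValueError(...) from e` raises ValueError (KeyError is attached as __cause__, but only ValueError is active).
3. Outer `except KeyError` does not match ValueError; skipped.
4. Outer `except ValueError` matches → ret = 95.
Result: 95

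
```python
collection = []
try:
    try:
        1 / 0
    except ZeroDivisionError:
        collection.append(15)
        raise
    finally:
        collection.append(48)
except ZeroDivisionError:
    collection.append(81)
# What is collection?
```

Step-by-step execution trace:
1. Inner try: `1 / 0` raises ZeroDivisionError.
2. Inner `except ZeroDivisionError` matches → `collection.append(15)` → collection = [15].
3. bare `raise` re-raises ZeroDivisionError.
4. Inner `finally` runs during unwinding: `collection.append(48)` → collection = [15, 48].
5. Outer `except ZeroDivisionError` matches → `collection.append(81)` → collection = [15, 48, 81].
Result: [15, 48, 81]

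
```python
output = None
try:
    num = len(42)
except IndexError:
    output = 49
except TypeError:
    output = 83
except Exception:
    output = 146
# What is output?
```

Step-by-step execution trace:
1. `num = len(42)` raises TypeError.
2. `except IndexError` does not match TypeError; skipped.
3. `except TypeError` matches → output = 83.
4. Remaining except clauses are skipped.
Result: 83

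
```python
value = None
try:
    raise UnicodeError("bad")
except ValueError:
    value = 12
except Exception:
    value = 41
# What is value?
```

Step-by-step execution trace:
1. `raise UnicodeError(...)` raises UnicodeError.
2. `except ValueError` matches (UnicodeError is a subclass of ValueError) → value = 12.
3. `except Exception` is not reached.
Result: 12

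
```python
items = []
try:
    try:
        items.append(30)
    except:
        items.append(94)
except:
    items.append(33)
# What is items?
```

Step-by-step execution trace:
1. Inner try: `items.append(30)` → items = [30]. No exception raised.
2. Inner `except` is skipped.
3. Inner try completes normally; outer `except` is skipped.
Result: [30]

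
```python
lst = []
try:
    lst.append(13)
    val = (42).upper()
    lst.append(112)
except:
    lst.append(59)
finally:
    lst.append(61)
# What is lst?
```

Step-by-step execution trace:
1. try: `lst.append(13)` → lst = [13].
2. `val = (42).upper()` raises AttributeError; `lst.append(112)` is not reached.
3. bare `except` matches → `lst.append(59)` → lst = [13, 59].
4. finally always runs: `lst.append(61)` → lst = [13, 59, 61].
Result: [13, 59, 61]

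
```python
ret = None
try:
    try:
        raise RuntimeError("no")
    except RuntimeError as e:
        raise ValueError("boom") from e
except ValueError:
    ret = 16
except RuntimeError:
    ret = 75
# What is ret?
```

Step-by-step execution trace:
1. Inner try raises RuntimeError; inner `except RuntimeError as e` catches it.
2. `raise ValueError(...) from e` raises ValueError (RuntimeError is attached as __cause__, but only ValueError is active).
3. Outer `except ValueError` matches → ret = 16.
4. `except RuntimeError` is not reached.
Result: 16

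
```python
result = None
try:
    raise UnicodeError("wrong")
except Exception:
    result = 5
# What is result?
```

Step-by-step execution trace:
1. `raise UnicodeError(...)` raises UnicodeError.
2. `except Exception` matches (UnicodeError is a subclass of Exception) → result = 5.
Result: 5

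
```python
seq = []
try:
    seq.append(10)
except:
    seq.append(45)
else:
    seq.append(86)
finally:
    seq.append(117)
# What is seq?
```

Step-by-step execution trace:
1. try: `seq.append(10)` → seq = [10]. No exception raised.
2. `except` is skipped.
3. `else` runs: `seq.append(86)` → seq = [10, 86].
4. `finally` always runs: `seq.append(117)` → seq = [10, 86, 117].
Result: [10, 86, 117]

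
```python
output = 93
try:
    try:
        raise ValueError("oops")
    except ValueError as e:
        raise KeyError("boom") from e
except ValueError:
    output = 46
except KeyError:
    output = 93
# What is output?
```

Step-by-step execution trace:
1. Inner try raises ValueError; inner `except ValueError as e` catches it.
2. `raise KeyError(...) from e` raises KeyError (ValueError is attached as __cause__, but only KeyError is active).
3. Outer `except ValueError` does not match KeyError; skipped.
4. Outer `except KeyError` matches → output = 93.
Result: 93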